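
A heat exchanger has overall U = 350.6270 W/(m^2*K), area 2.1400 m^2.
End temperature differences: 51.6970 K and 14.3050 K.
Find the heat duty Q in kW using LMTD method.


LMTD = 29.1036 K
Q = 350.6270 * 2.1400 * 29.1036 = 21837.6281 W = 21.8376 kW

21.8376 kW


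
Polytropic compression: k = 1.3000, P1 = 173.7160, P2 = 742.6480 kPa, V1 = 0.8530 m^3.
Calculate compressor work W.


(k-1)/k = 0.2308
(P2/P1)^exp = 1.3983
W = 4.3333 * 173.7160 * 0.8530 * (1.3983 - 1) = 255.7573 kJ

255.7573 kJ


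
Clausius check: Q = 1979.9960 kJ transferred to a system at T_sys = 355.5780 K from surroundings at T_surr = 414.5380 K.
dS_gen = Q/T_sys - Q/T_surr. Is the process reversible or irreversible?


dS_sys = 1979.9960/355.5780 = 5.5684 kJ/K
dS_surr = -1979.9960/414.5380 = -4.7764 kJ/K
dS_gen = 5.5684 - 4.7764 = 0.7920 kJ/K (irreversible)

dS_gen = 0.7920 kJ/K, irreversible


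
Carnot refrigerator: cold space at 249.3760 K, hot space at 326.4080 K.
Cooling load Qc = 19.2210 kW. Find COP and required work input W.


COP = 249.3760 / 77.0320 = 3.2373
W = 19.2210 / 3.2373 = 5.9373 kW

COP = 3.2373, W = 5.9373 kW


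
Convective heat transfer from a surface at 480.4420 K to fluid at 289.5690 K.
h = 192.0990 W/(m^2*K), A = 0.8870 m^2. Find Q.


dT = 190.8730 K
Q = 192.0990 * 0.8870 * 190.8730 = 32523.1965 W

32523.1965 W


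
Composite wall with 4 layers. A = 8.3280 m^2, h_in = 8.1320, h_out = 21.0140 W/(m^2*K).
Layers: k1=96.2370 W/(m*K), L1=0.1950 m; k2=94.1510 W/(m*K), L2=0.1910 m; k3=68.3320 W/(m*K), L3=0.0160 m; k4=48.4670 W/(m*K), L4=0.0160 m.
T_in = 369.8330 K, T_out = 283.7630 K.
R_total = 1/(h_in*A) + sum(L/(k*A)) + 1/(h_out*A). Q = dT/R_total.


R_conv_in = 1/(8.1320*8.3280) = 0.0148
R_1 = 0.1950/(96.2370*8.3280) = 0.0002
R_2 = 0.1910/(94.1510*8.3280) = 0.0002
R_3 = 0.0160/(68.3320*8.3280) = 2.8116e-05
R_4 = 0.0160/(48.4670*8.3280) = 3.9640e-05
R_conv_out = 1/(21.0140*8.3280) = 0.0057
R_total = 0.0210 K/W
Q = 86.0700 / 0.0210 = 4091.7986 W

R_total = 0.0210 K/W, Q = 4091.7986 W


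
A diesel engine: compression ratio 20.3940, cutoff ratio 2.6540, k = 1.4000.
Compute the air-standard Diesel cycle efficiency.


r^(k-1) = 3.3404
rc^k = 3.9216
eta = 0.6223 = 62.2294%

62.2294%


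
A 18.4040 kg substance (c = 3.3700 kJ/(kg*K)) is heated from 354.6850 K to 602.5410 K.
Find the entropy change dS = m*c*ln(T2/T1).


T2/T1 = 1.6988
ln(T2/T1) = 0.5299
dS = 18.4040 * 3.3700 * 0.5299 = 32.8668 kJ/K

32.8668 kJ/K


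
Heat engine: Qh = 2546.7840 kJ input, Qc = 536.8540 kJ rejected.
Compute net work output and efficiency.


W = 2546.7840 - 536.8540 = 2009.9300 kJ
eta = 2009.9300 / 2546.7840 = 0.7892 = 78.9203%

W = 2009.9300 kJ, eta = 78.9203%


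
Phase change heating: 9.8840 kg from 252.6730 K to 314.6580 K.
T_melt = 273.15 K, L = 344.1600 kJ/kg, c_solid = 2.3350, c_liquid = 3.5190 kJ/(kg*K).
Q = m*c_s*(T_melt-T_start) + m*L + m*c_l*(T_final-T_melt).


Q1 (sensible, solid) = 9.8840 * 2.3350 * 20.4770 = 472.5915 kJ
Q2 (latent) = 9.8840 * 344.1600 = 3401.6774 kJ
Q3 (sensible, liquid) = 9.8840 * 3.5190 * 41.5080 = 1443.7228 kJ
Q_total = 5317.9918 kJ

5317.9918 kJ


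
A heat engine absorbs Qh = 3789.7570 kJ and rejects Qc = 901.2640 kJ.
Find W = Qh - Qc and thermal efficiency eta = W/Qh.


W = 3789.7570 - 901.2640 = 2888.4930 kJ
eta = 2888.4930 / 3789.7570 = 0.7622 = 76.2184%

W = 2888.4930 kJ, eta = 76.2184%


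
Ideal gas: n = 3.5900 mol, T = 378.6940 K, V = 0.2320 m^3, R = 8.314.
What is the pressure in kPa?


P = nRT/V = 3.5900 * 8.314 * 378.6940 / 0.2320
= 11302.9783 / 0.2320 = 48719.7340 Pa = 48.7197 kPa

48.7197 kPa


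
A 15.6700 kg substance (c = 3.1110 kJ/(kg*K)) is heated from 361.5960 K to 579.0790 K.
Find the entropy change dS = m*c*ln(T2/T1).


T2/T1 = 1.6015
ln(T2/T1) = 0.4709
dS = 15.6700 * 3.1110 * 0.4709 = 22.9566 kJ/K

22.9566 kJ/K


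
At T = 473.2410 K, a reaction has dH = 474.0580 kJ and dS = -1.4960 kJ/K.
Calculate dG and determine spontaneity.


T*dS = 473.2410 * -1.4960 = -707.9685 kJ
dG = 474.0580 + 707.9685 = 1182.0265 kJ (non-spontaneous)

dG = 1182.0265 kJ, non-spontaneous


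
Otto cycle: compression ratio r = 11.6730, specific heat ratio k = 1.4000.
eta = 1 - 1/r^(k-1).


r^(k-1) = 2.6722
eta = 1 - 1/2.6722 = 0.6258 = 62.5780%

62.5780%


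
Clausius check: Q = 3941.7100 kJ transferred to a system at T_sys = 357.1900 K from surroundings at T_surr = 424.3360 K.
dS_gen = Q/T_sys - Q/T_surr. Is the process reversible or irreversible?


dS_sys = 3941.7100/357.1900 = 11.0353 kJ/K
dS_surr = -3941.7100/424.3360 = -9.2891 kJ/K
dS_gen = 11.0353 - 9.2891 = 1.7462 kJ/K (irreversible)

dS_gen = 1.7462 kJ/K, irreversible


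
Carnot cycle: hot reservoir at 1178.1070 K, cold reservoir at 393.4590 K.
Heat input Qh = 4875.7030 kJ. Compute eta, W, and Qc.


eta = 1 - 393.4590/1178.1070 = 0.6660
W = 0.6660 * 4875.7030 = 3247.3371 kJ
Qc = 4875.7030 - 3247.3371 = 1628.3659 kJ

eta = 66.6024%, W = 3247.3371 kJ, Qc = 1628.3659 kJ


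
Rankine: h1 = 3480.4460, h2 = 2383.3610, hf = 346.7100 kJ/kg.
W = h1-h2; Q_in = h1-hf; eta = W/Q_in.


W = 1097.0850 kJ/kg
Q_in = 3133.7360 kJ/kg
eta = 0.3501 = 35.0089%

eta = 35.0089%


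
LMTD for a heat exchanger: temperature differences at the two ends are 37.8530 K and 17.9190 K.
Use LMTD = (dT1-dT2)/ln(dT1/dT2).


dT1/dT2 = 2.1125
ln(dT1/dT2) = 0.7478
LMTD = 19.9340 / 0.7478 = 26.6551 K

26.6551 K


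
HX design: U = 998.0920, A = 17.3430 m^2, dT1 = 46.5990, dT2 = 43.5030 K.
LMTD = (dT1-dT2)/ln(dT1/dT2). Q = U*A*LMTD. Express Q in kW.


LMTD = 45.0333 K
Q = 998.0920 * 17.3430 * 45.0333 = 779521.7287 W = 779.5217 kW

779.5217 kW


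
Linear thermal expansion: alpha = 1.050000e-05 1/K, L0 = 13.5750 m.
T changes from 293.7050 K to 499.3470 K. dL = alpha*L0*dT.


dT = 205.6420 K
dL = 1.050000e-05 * 13.5750 * 205.6420 = 0.029312 m
L_final = 13.604312 m

dL = 0.029312 m


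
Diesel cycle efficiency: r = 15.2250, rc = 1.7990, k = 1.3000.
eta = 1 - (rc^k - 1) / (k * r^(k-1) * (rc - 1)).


r^(k-1) = 2.2634
rc^k = 2.1456
eta = 0.5127 = 51.2741%

51.2741%


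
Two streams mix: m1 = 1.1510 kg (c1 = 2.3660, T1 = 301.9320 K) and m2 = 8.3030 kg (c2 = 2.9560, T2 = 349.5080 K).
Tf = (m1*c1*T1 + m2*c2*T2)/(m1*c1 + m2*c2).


num = 9400.4495
den = 27.2669
Tf = 344.7564 K

344.7564 K


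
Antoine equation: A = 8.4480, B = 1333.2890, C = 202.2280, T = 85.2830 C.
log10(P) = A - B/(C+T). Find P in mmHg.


C+T = 287.5110
B/(C+T) = 4.6373
log10(P) = 8.4480 - 4.6373 = 3.8107
P = 10^3.8107 = 6466.2199 mmHg

6466.2199 mmHg


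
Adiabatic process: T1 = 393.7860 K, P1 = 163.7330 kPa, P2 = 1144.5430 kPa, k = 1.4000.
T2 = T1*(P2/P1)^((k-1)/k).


(k-1)/k = 0.2857
(P2/P1)^exp = 1.7429
T2 = 393.7860 * 1.7429 = 686.3487 K

686.3487 K


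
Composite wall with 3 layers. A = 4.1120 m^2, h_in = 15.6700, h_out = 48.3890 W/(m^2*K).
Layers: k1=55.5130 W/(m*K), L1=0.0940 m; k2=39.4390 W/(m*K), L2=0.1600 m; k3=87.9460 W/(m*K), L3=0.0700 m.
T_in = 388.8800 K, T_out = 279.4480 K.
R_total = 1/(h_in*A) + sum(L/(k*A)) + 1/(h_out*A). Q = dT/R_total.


R_conv_in = 1/(15.6700*4.1120) = 0.0155
R_1 = 0.0940/(55.5130*4.1120) = 0.0004
R_2 = 0.1600/(39.4390*4.1120) = 0.0010
R_3 = 0.0700/(87.9460*4.1120) = 0.0002
R_conv_out = 1/(48.3890*4.1120) = 0.0050
R_total = 0.0221 K/W
Q = 109.4320 / 0.0221 = 4943.3514 W

R_total = 0.0221 K/W, Q = 4943.3514 W


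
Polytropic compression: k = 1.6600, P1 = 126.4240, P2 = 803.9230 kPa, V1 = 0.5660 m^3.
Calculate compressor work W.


(k-1)/k = 0.3976
(P2/P1)^exp = 2.0865
W = 2.5152 * 126.4240 * 0.5660 * (2.0865 - 1) = 195.5417 kJ

195.5417 kJ


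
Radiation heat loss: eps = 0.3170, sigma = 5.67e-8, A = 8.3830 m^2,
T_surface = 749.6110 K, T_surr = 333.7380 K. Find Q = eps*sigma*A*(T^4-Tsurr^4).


T^4 = 3.1575e+11
Tsurr^4 = 1.2406e+10
Q = 0.3170 * 5.67e-8 * 8.3830 * 3.0334e+11 = 45706.5070 W

45706.5070 W


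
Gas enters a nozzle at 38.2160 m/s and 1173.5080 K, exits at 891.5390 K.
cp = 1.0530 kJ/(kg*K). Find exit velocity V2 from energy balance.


dT = 281.9690 K
2*cp*1000*dT = 593826.7140
V1^2 = 1460.4627
V2 = sqrt(595287.1767) = 771.5486 m/s

771.5486 m/s


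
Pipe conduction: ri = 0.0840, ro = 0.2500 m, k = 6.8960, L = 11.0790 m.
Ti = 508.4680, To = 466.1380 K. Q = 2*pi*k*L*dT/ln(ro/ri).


dT = 42.3300 K
ln(ro/ri) = 1.0906
Q = 2*pi*6.8960*11.0790*42.3300 / 1.0906 = 18631.2885 W

18631.2885 W


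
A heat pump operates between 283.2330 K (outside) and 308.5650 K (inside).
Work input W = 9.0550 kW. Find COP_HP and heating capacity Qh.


COP = 308.5650 / 25.3320 = 12.1808
Qh = 12.1808 * 9.0550 = 110.2975 kW

COP = 12.1808, Qh = 110.2975 kW


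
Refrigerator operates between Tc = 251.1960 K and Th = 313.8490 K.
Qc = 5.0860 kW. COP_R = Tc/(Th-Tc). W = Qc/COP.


COP = 251.1960 / 62.6530 = 4.0093
W = 5.0860 / 4.0093 = 1.2685 kW

COP = 4.0093, W = 1.2685 kW


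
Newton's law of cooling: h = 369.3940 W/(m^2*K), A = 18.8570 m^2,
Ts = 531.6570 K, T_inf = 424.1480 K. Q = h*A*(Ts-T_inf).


dT = 107.5090 K
Q = 369.3940 * 18.8570 * 107.5090 = 748871.4267 W

748871.4267 W


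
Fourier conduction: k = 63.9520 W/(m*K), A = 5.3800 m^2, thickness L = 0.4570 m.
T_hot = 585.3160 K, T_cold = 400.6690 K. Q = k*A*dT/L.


dT = 184.6470 K
Q = 63.9520 * 5.3800 * 184.6470 / 0.4570 = 139015.2556 W

139015.2556 W


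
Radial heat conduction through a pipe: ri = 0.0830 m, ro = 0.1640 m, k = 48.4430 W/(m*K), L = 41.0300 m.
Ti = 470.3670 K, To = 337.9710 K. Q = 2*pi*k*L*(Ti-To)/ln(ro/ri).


dT = 132.3960 K
ln(ro/ri) = 0.6810
Q = 2*pi*48.4430*41.0300*132.3960 / 0.6810 = 2427860.3479 W

2427860.3479 W


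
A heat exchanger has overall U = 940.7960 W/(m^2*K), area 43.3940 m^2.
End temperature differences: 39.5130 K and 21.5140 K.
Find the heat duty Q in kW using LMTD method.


LMTD = 29.6072 K
Q = 940.7960 * 43.3940 * 29.6072 = 1208712.2296 W = 1208.7122 kW

1208.7122 kW


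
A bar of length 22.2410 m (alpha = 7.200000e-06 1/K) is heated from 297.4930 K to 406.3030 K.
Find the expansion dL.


dT = 108.8100 K
dL = 7.200000e-06 * 22.2410 * 108.8100 = 0.017424 m
L_final = 22.258424 m

dL = 0.017424 m


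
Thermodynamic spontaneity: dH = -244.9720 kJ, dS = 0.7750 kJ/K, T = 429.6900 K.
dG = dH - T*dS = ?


T*dS = 429.6900 * 0.7750 = 333.0097 kJ
dG = -244.9720 - 333.0097 = -577.9818 kJ (spontaneous)

dG = -577.9818 kJ, spontaneous


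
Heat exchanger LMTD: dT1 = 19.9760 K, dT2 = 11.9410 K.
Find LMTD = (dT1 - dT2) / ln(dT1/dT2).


dT1/dT2 = 1.6729
ln(dT1/dT2) = 0.5146
LMTD = 8.0350 / 0.5146 = 15.6155 K

15.6155 K


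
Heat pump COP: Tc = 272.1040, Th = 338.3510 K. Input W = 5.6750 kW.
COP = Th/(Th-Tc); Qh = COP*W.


COP = 338.3510 / 66.2470 = 5.1074
Qh = 5.1074 * 5.6750 = 28.9846 kW

COP = 5.1074, Qh = 28.9846 kW


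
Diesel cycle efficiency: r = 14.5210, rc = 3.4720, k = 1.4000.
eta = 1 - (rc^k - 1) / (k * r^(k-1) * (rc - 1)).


r^(k-1) = 2.9161
rc^k = 5.7123
eta = 0.5331 = 53.3063%

53.3063%


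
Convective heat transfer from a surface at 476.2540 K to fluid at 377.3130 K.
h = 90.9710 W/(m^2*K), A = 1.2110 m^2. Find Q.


dT = 98.9410 K
Q = 90.9710 * 1.2110 * 98.9410 = 10899.9224 W

10899.9224 W


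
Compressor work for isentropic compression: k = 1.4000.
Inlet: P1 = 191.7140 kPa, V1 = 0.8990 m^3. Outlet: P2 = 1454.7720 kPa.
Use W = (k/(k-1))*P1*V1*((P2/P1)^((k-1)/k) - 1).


(k-1)/k = 0.2857
(P2/P1)^exp = 1.7843
W = 3.5000 * 191.7140 * 0.8990 * (1.7843 - 1) = 473.1143 kJ

473.1143 kJ


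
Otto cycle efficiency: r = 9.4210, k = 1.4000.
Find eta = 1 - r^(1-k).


r^(k-1) = 2.4527
eta = 1 - 1/2.4527 = 0.5923 = 59.2281%

59.2281%


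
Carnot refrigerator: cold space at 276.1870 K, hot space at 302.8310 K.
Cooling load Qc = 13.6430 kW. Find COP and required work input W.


COP = 276.1870 / 26.6440 = 10.3658
W = 13.6430 / 10.3658 = 1.3162 kW

COP = 10.3658, W = 1.3162 kW


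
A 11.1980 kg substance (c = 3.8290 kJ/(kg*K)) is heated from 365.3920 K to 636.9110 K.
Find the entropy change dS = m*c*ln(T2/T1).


T2/T1 = 1.7431
ln(T2/T1) = 0.5557
dS = 11.1980 * 3.8290 * 0.5557 = 23.8251 kJ/K

23.8251 kJ/K


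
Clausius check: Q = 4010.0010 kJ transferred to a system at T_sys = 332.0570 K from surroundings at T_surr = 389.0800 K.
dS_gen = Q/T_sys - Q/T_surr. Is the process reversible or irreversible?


dS_sys = 4010.0010/332.0570 = 12.0762 kJ/K
dS_surr = -4010.0010/389.0800 = -10.3064 kJ/K
dS_gen = 12.0762 - 10.3064 = 1.7699 kJ/K (irreversible)

dS_gen = 1.7699 kJ/K, irreversible


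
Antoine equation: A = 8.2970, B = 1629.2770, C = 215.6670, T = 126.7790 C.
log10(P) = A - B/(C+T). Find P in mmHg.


C+T = 342.4460
B/(C+T) = 4.7578
log10(P) = 8.2970 - 4.7578 = 3.5392
P = 10^3.5392 = 3461.2800 mmHg

3461.2800 mmHg


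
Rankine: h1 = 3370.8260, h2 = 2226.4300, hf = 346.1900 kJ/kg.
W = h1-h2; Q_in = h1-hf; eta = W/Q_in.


W = 1144.3960 kJ/kg
Q_in = 3024.6360 kJ/kg
eta = 0.3784 = 37.8358%

eta = 37.8358%


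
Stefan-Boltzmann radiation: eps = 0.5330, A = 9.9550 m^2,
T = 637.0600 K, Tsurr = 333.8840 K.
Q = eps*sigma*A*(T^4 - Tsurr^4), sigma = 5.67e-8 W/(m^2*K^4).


T^4 = 1.6471e+11
Tsurr^4 = 1.2427e+10
Q = 0.5330 * 5.67e-8 * 9.9550 * 1.5228e+11 = 45814.5193 W

45814.5193 W


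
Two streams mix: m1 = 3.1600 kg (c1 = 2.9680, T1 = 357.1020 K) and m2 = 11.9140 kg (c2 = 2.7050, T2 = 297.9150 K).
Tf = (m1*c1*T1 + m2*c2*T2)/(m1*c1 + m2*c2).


num = 12950.2337
den = 41.6063
Tf = 311.2569 K

311.2569 K


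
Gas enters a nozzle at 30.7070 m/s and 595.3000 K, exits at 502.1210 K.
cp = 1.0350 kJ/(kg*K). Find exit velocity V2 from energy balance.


dT = 93.1790 K
2*cp*1000*dT = 192880.5300
V1^2 = 942.9198
V2 = sqrt(193823.4498) = 440.2538 m/s

440.2538 m/s


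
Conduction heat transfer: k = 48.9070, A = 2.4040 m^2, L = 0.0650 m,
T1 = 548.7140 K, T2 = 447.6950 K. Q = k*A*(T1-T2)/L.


dT = 101.0190 K
Q = 48.9070 * 2.4040 * 101.0190 / 0.0650 = 182723.8324 W

182723.8324 W


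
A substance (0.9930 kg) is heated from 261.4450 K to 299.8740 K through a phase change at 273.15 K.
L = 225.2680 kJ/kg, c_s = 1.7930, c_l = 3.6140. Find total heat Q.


Q1 (sensible, solid) = 0.9930 * 1.7930 * 11.7050 = 20.8402 kJ
Q2 (latent) = 0.9930 * 225.2680 = 223.6911 kJ
Q3 (sensible, liquid) = 0.9930 * 3.6140 * 26.7240 = 95.9045 kJ
Q_total = 340.4358 kJ

340.4358 kJ


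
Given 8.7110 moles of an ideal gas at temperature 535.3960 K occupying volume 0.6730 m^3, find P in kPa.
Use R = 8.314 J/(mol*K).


P = nRT/V = 8.7110 * 8.314 * 535.3960 / 0.6730
= 38775.1205 / 0.6730 = 57615.3351 Pa = 57.6153 kPa

57.6153 kPa


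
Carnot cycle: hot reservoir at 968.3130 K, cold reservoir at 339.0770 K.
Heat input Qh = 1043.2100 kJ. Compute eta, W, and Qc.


eta = 1 - 339.0770/968.3130 = 0.6498
W = 0.6498 * 1043.2100 = 677.9061 kJ
Qc = 1043.2100 - 677.9061 = 365.3039 kJ

eta = 64.9827%, W = 677.9061 kJ, Qc = 365.3039 kJ


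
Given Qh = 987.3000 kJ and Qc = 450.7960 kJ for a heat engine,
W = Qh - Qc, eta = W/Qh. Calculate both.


W = 987.3000 - 450.7960 = 536.5040 kJ
eta = 536.5040 / 987.3000 = 0.5434 = 54.3405%

W = 536.5040 kJ, eta = 54.3405%


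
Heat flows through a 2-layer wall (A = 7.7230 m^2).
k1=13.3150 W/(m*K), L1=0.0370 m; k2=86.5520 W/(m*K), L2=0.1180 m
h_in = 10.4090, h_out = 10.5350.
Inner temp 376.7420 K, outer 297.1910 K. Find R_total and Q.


R_conv_in = 1/(10.4090*7.7230) = 0.0124
R_1 = 0.0370/(13.3150*7.7230) = 0.0004
R_2 = 0.1180/(86.5520*7.7230) = 0.0002
R_conv_out = 1/(10.5350*7.7230) = 0.0123
R_total = 0.0253 K/W
Q = 79.5510 / 0.0253 = 3148.4549 W

R_total = 0.0253 K/W, Q = 3148.4549 W


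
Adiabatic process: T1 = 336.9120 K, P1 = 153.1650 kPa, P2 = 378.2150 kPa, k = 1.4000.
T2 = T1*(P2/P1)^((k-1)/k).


(k-1)/k = 0.2857
(P2/P1)^exp = 1.2947
T2 = 336.9120 * 1.2947 = 436.1963 K

436.1963 K


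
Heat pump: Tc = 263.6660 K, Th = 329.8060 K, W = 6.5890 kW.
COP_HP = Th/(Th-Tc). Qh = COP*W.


COP = 329.8060 / 66.1400 = 4.9865
Qh = 4.9865 * 6.5890 = 32.8559 kW

COP = 4.9865, Qh = 32.8559 kW


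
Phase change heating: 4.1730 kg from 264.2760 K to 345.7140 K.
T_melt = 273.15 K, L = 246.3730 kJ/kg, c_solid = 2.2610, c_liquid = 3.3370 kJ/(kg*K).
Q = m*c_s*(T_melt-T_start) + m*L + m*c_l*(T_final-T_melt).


Q1 (sensible, solid) = 4.1730 * 2.2610 * 8.8740 = 83.7275 kJ
Q2 (latent) = 4.1730 * 246.3730 = 1028.1145 kJ
Q3 (sensible, liquid) = 4.1730 * 3.3370 * 72.5640 = 1010.4755 kJ
Q_total = 2122.3176 kJ

2122.3176 kJ


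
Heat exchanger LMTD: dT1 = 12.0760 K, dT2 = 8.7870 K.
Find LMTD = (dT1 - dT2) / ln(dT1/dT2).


dT1/dT2 = 1.3743
ln(dT1/dT2) = 0.3179
LMTD = 3.2890 / 0.3179 = 10.3445 K

10.3445 K


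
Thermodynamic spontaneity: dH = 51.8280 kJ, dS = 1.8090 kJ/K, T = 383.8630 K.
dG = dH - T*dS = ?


T*dS = 383.8630 * 1.8090 = 694.4082 kJ
dG = 51.8280 - 694.4082 = -642.5802 kJ (spontaneous)

dG = -642.5802 kJ, spontaneous


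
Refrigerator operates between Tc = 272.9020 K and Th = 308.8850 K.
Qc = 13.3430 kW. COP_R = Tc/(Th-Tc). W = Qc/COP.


COP = 272.9020 / 35.9830 = 7.5842
W = 13.3430 / 7.5842 = 1.7593 kW

COP = 7.5842, W = 1.7593 kW


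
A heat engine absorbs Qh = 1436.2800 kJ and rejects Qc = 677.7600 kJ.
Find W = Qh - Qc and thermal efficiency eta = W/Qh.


W = 1436.2800 - 677.7600 = 758.5200 kJ
eta = 758.5200 / 1436.2800 = 0.5281 = 52.8114%

W = 758.5200 kJ, eta = 52.8114%


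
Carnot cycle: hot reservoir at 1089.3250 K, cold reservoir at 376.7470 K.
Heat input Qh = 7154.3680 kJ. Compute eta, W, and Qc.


eta = 1 - 376.7470/1089.3250 = 0.6541
W = 0.6541 * 7154.3680 = 4680.0039 kJ
Qc = 7154.3680 - 4680.0039 = 2474.3641 kJ

eta = 65.4146%, W = 4680.0039 kJ, Qc = 2474.3641 kJ


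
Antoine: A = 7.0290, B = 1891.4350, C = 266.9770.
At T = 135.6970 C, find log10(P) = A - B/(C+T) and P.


C+T = 402.6740
B/(C+T) = 4.6972
log10(P) = 7.0290 - 4.6972 = 2.3318
P = 10^2.3318 = 214.6907 mmHg

214.6907 mmHg


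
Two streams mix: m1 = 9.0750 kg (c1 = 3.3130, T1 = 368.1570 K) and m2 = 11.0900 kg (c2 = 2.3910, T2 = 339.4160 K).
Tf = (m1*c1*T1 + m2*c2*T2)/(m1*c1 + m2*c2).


num = 20068.8342
den = 56.5817
Tf = 354.6879 K

354.6879 K


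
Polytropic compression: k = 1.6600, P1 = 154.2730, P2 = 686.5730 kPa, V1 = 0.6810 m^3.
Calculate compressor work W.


(k-1)/k = 0.3976
(P2/P1)^exp = 1.8105
W = 2.5152 * 154.2730 * 0.6810 * (1.8105 - 1) = 214.1654 kJ

214.1654 kJ


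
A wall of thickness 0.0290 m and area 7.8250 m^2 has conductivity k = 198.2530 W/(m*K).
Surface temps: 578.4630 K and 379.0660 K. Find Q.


dT = 199.3970 K
Q = 198.2530 * 7.8250 * 199.3970 / 0.0290 = 1.0667e+07 W

1.0667e+07 W


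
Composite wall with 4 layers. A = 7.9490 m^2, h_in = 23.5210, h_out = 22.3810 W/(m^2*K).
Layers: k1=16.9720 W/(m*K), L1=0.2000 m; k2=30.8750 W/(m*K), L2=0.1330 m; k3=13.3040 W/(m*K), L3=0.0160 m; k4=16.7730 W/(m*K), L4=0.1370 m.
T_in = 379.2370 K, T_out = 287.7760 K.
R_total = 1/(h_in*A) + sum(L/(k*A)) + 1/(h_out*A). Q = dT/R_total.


R_conv_in = 1/(23.5210*7.9490) = 0.0053
R_1 = 0.2000/(16.9720*7.9490) = 0.0015
R_2 = 0.1330/(30.8750*7.9490) = 0.0005
R_3 = 0.0160/(13.3040*7.9490) = 0.0002
R_4 = 0.1370/(16.7730*7.9490) = 0.0010
R_conv_out = 1/(22.3810*7.9490) = 0.0056
R_total = 0.0142 K/W
Q = 91.4610 / 0.0142 = 6453.3506 W

R_total = 0.0142 K/W, Q = 6453.3506 W


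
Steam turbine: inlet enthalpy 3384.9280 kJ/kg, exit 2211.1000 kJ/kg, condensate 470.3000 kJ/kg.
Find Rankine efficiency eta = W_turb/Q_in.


W = 1173.8280 kJ/kg
Q_in = 2914.6280 kJ/kg
eta = 0.4027 = 40.2737%

eta = 40.2737%


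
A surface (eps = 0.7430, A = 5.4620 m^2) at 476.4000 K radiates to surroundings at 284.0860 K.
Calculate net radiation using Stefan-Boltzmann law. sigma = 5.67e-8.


T^4 = 5.1509e+10
Tsurr^4 = 6.5133e+09
Q = 0.7430 * 5.67e-8 * 5.4620 * 4.4996e+10 = 10353.7885 W

10353.7885 W


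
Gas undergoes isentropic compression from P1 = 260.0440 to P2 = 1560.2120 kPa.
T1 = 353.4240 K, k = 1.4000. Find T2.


(k-1)/k = 0.2857
(P2/P1)^exp = 1.6685
T2 = 353.4240 * 1.6685 = 589.6860 K

589.6860 K


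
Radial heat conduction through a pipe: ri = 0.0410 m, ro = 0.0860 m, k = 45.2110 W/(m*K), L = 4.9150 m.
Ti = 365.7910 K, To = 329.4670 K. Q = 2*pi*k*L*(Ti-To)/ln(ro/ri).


dT = 36.3240 K
ln(ro/ri) = 0.7408
Q = 2*pi*45.2110*4.9150*36.3240 / 0.7408 = 68462.8098 W

68462.8098 W


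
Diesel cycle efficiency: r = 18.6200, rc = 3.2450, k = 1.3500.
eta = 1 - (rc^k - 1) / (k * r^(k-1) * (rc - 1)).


r^(k-1) = 2.7829
rc^k = 4.8994
eta = 0.5377 = 53.7671%

53.7671%


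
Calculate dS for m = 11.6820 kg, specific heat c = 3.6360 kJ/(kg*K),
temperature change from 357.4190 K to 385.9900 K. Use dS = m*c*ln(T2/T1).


T2/T1 = 1.0799
ln(T2/T1) = 0.0769
dS = 11.6820 * 3.6360 * 0.0769 = 3.2665 kJ/K

3.2665 kJ/K


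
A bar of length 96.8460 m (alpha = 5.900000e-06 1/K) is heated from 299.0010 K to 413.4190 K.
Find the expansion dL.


dT = 114.4180 K
dL = 5.900000e-06 * 96.8460 * 114.4180 = 0.065377 m
L_final = 96.911377 m

dL = 0.065377 m


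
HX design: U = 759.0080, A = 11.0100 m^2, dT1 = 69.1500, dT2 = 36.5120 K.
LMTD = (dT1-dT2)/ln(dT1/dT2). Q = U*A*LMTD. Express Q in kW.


LMTD = 51.1057 K
Q = 759.0080 * 11.0100 * 51.1057 = 427073.9452 W = 427.0739 kW

427.0739 kW


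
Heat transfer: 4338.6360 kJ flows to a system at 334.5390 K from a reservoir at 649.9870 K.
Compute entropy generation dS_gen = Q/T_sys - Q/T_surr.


dS_sys = 4338.6360/334.5390 = 12.9690 kJ/K
dS_surr = -4338.6360/649.9870 = -6.6750 kJ/K
dS_gen = 12.9690 - 6.6750 = 6.2940 kJ/K (irreversible)

dS_gen = 6.2940 kJ/K, irreversible


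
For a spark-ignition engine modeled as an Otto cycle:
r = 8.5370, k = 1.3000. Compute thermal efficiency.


r^(k-1) = 1.9028
eta = 1 - 1/1.9028 = 0.4745 = 47.4457%

47.4457%


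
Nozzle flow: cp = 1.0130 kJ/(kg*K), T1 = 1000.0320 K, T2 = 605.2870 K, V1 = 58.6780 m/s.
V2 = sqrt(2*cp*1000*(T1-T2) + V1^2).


dT = 394.7450 K
2*cp*1000*dT = 799753.3700
V1^2 = 3443.1077
V2 = sqrt(803196.4777) = 896.2123 m/s

896.2123 m/s


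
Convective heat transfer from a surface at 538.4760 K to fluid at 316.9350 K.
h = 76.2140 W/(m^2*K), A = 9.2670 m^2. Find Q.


dT = 221.5410 K
Q = 76.2140 * 9.2670 * 221.5410 = 156468.9003 W

156468.9003 W


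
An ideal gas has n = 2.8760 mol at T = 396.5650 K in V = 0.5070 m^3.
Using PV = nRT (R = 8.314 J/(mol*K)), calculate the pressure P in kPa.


P = nRT/V = 2.8760 * 8.314 * 396.5650 / 0.5070
= 9482.2911 / 0.5070 = 18702.7438 Pa = 18.7027 kPa

18.7027 kPa


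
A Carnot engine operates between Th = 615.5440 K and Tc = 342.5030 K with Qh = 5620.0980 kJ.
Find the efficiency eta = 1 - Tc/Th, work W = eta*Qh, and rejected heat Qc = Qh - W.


eta = 1 - 342.5030/615.5440 = 0.4436
W = 0.4436 * 5620.0980 = 2492.9447 kJ
Qc = 5620.0980 - 2492.9447 = 3127.1533 kJ

eta = 44.3577%, W = 2492.9447 kJ, Qc = 3127.1533 kJ


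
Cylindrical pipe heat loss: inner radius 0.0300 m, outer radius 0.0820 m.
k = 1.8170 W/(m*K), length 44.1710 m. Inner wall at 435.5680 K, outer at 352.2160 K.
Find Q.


dT = 83.3520 K
ln(ro/ri) = 1.0055
Q = 2*pi*1.8170*44.1710*83.3520 / 1.0055 = 41801.9492 W

41801.9492 W


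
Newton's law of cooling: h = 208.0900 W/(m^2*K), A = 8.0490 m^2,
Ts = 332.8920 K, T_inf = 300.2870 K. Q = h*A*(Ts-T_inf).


dT = 32.6050 K
Q = 208.0900 * 8.0490 * 32.6050 = 54610.6495 W

54610.6495 W


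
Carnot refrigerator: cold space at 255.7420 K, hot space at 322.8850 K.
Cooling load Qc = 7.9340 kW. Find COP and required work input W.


COP = 255.7420 / 67.1430 = 3.8089
W = 7.9340 / 3.8089 = 2.0830 kW

COP = 3.8089, W = 2.0830 kW


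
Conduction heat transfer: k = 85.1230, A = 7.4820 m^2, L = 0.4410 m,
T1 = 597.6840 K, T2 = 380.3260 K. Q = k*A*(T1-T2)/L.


dT = 217.3580 K
Q = 85.1230 * 7.4820 * 217.3580 / 0.4410 = 313907.4802 W

313907.4802 W


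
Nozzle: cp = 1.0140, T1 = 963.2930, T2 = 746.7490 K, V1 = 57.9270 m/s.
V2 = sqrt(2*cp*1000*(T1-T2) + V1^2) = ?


dT = 216.5440 K
2*cp*1000*dT = 439151.2320
V1^2 = 3355.5373
V2 = sqrt(442506.7693) = 665.2118 m/s

665.2118 m/s


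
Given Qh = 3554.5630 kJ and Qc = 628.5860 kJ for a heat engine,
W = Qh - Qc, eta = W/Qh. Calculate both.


W = 3554.5630 - 628.5860 = 2925.9770 kJ
eta = 2925.9770 / 3554.5630 = 0.8232 = 82.3161%

W = 2925.9770 kJ, eta = 82.3161%


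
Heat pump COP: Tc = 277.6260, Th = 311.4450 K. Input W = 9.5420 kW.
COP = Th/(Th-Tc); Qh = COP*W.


COP = 311.4450 / 33.8190 = 9.2092
Qh = 9.2092 * 9.5420 = 87.8739 kW

COP = 9.2092, Qh = 87.8739 kW


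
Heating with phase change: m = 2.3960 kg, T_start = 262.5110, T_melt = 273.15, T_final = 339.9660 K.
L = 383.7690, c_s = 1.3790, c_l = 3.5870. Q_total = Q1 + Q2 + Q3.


Q1 (sensible, solid) = 2.3960 * 1.3790 * 10.6390 = 35.1521 kJ
Q2 (latent) = 2.3960 * 383.7690 = 919.5105 kJ
Q3 (sensible, liquid) = 2.3960 * 3.5870 * 66.8160 = 574.2469 kJ
Q_total = 1528.9096 kJ

1528.9096 kJ


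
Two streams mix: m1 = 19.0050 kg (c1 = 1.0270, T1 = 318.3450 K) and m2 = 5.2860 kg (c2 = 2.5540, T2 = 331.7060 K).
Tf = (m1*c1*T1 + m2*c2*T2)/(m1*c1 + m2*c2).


num = 10691.6790
den = 33.0186
Tf = 323.8080 K

323.8080 K


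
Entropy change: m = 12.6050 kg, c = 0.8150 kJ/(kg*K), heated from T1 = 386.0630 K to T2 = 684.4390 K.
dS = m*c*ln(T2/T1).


T2/T1 = 1.7729
ln(T2/T1) = 0.5726
dS = 12.6050 * 0.8150 * 0.5726 = 5.8824 kJ/K

5.8824 kJ/K


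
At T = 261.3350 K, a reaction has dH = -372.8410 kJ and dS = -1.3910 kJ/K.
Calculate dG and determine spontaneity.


T*dS = 261.3350 * -1.3910 = -363.5170 kJ
dG = -372.8410 + 363.5170 = -9.3240 kJ (spontaneous)

dG = -9.3240 kJ, spontaneous


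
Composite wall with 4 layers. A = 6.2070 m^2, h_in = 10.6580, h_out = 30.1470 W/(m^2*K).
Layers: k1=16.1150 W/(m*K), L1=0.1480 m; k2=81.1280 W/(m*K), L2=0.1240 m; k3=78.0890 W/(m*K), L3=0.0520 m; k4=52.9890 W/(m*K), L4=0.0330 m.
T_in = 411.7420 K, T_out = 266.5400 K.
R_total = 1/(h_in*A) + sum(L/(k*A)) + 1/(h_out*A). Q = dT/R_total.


R_conv_in = 1/(10.6580*6.2070) = 0.0151
R_1 = 0.1480/(16.1150*6.2070) = 0.0015
R_2 = 0.1240/(81.1280*6.2070) = 0.0002
R_3 = 0.0520/(78.0890*6.2070) = 0.0001
R_4 = 0.0330/(52.9890*6.2070) = 0.0001
R_conv_out = 1/(30.1470*6.2070) = 0.0053
R_total = 0.0224 K/W
Q = 145.2020 / 0.0224 = 6484.0347 W

R_total = 0.0224 K/W, Q = 6484.0347 W


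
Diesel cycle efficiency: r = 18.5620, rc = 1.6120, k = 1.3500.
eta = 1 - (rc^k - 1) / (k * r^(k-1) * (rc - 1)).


r^(k-1) = 2.7798
rc^k = 1.9052
eta = 0.6059 = 60.5865%

60.5865%


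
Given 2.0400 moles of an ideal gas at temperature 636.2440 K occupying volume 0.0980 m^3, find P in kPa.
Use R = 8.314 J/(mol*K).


P = nRT/V = 2.0400 * 8.314 * 636.2440 / 0.0980
= 10791.0545 / 0.0980 = 110112.8014 Pa = 110.1128 kPa

110.1128 kPa


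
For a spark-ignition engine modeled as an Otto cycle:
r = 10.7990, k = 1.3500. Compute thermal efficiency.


r^(k-1) = 2.2998
eta = 1 - 1/2.2998 = 0.5652 = 56.5174%

56.5174%


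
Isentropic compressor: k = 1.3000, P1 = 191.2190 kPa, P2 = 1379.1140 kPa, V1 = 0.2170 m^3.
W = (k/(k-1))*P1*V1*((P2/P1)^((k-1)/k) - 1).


(k-1)/k = 0.2308
(P2/P1)^exp = 1.5777
W = 4.3333 * 191.2190 * 0.2170 * (1.5777 - 1) = 103.8705 kJ

103.8705 kJ


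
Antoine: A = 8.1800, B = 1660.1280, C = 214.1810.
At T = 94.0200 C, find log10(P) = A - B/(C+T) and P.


C+T = 308.2010
B/(C+T) = 5.3865
log10(P) = 8.1800 - 5.3865 = 2.7935
P = 10^2.7935 = 621.5689 mmHg

621.5689 mmHg


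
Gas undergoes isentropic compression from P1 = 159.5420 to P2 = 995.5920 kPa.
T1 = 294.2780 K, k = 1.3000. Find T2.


(k-1)/k = 0.2308
(P2/P1)^exp = 1.5258
T2 = 294.2780 * 1.5258 = 449.0213 K

449.0213 K


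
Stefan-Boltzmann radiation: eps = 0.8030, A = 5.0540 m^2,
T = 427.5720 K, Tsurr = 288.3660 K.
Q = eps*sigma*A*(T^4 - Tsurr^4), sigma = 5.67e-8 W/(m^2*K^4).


T^4 = 3.3422e+10
Tsurr^4 = 6.9147e+09
Q = 0.8030 * 5.67e-8 * 5.0540 * 2.6508e+10 = 6099.6425 W

6099.6425 W


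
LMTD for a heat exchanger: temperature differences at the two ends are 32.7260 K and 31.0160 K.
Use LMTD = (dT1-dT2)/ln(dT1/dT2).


dT1/dT2 = 1.0551
ln(dT1/dT2) = 0.0537
LMTD = 1.7100 / 0.0537 = 31.8634 K

31.8634 K


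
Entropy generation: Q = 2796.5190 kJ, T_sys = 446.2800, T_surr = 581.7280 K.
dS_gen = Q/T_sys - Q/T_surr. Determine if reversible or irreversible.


dS_sys = 2796.5190/446.2800 = 6.2663 kJ/K
dS_surr = -2796.5190/581.7280 = -4.8073 kJ/K
dS_gen = 6.2663 - 4.8073 = 1.4590 kJ/K (irreversible)

dS_gen = 1.4590 kJ/K, irreversible


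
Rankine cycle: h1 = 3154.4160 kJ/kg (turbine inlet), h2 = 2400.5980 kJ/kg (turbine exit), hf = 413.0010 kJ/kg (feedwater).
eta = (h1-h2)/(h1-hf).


W = 753.8180 kJ/kg
Q_in = 2741.4150 kJ/kg
eta = 0.2750 = 27.4974%

eta = 27.4974%


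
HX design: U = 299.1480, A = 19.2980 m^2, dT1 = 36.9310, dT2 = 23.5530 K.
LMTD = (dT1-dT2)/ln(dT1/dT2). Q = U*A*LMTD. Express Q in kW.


LMTD = 29.7422 K
Q = 299.1480 * 19.2980 * 29.7422 = 171700.6642 W = 171.7007 kW

171.7007 kW


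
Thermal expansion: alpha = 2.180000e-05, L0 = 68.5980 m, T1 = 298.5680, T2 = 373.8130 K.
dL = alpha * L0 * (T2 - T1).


dT = 75.2450 K
dL = 2.180000e-05 * 68.5980 * 75.2450 = 0.112524 m
L_final = 68.710524 m

dL = 0.112524 m


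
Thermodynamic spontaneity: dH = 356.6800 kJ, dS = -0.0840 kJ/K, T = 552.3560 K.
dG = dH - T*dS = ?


T*dS = 552.3560 * -0.0840 = -46.3979 kJ
dG = 356.6800 + 46.3979 = 403.0779 kJ (non-spontaneous)

dG = 403.0779 kJ, non-spontaneous


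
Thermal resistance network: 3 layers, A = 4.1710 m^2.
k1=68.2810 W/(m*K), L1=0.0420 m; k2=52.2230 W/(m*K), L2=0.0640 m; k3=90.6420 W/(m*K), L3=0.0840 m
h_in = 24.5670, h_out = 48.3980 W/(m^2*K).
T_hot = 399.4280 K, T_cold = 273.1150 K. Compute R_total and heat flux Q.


R_conv_in = 1/(24.5670*4.1710) = 0.0098
R_1 = 0.0420/(68.2810*4.1710) = 0.0001
R_2 = 0.0640/(52.2230*4.1710) = 0.0003
R_3 = 0.0840/(90.6420*4.1710) = 0.0002
R_conv_out = 1/(48.3980*4.1710) = 0.0050
R_total = 0.0154 K/W
Q = 126.3130 / 0.0154 = 8214.8087 W

R_total = 0.0154 K/W, Q = 8214.8087 W


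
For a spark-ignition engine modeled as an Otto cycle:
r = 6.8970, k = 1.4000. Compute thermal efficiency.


r^(k-1) = 2.1650
eta = 1 - 1/2.1650 = 0.5381 = 53.8113%

53.8113%


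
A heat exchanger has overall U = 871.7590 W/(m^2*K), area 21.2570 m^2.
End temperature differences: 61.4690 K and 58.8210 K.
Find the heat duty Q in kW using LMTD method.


LMTD = 60.1353 K
Q = 871.7590 * 21.2570 * 60.1353 = 1114365.7991 W = 1114.3658 kW

1114.3658 kW


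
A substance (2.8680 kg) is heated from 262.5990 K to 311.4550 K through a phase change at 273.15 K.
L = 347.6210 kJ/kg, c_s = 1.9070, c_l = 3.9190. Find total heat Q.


Q1 (sensible, solid) = 2.8680 * 1.9070 * 10.5510 = 57.7063 kJ
Q2 (latent) = 2.8680 * 347.6210 = 996.9770 kJ
Q3 (sensible, liquid) = 2.8680 * 3.9190 * 38.3050 = 430.5364 kJ
Q_total = 1485.2198 kJ

1485.2198 kJ


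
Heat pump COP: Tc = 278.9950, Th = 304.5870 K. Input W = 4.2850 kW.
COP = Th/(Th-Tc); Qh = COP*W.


COP = 304.5870 / 25.5920 = 11.9016
Qh = 11.9016 * 4.2850 = 50.9986 kW

COP = 11.9016, Qh = 50.9986 kW


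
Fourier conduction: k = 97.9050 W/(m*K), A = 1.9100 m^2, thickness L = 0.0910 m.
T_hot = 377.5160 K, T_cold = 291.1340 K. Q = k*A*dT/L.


dT = 86.3820 K
Q = 97.9050 * 1.9100 * 86.3820 / 0.0910 = 177508.8873 W

177508.8873 W


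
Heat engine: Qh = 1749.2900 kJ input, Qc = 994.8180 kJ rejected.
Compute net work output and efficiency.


W = 1749.2900 - 994.8180 = 754.4720 kJ
eta = 754.4720 / 1749.2900 = 0.4313 = 43.1302%

W = 754.4720 kJ, eta = 43.1302%


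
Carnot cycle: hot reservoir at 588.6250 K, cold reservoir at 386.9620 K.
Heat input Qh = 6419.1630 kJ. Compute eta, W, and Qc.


eta = 1 - 386.9620/588.6250 = 0.3426
W = 0.3426 * 6419.1630 = 2199.2061 kJ
Qc = 6419.1630 - 2199.2061 = 4219.9569 kJ

eta = 34.2600%, W = 2199.2061 kJ, Qc = 4219.9569 kJ


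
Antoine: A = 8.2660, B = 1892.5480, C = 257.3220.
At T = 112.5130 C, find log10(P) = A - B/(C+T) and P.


C+T = 369.8350
B/(C+T) = 5.1173
log10(P) = 8.2660 - 5.1173 = 3.1487
P = 10^3.1487 = 1408.3914 mmHg

1408.3914 mmHg


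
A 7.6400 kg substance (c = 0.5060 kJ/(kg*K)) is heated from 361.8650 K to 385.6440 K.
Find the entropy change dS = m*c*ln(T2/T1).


T2/T1 = 1.0657
ln(T2/T1) = 0.0636
dS = 7.6400 * 0.5060 * 0.0636 = 0.2460 kJ/K

0.2460 kJ/K


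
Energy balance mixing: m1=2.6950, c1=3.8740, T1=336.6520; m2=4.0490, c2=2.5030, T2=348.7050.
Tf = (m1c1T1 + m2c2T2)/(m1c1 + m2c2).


num = 7048.7937
den = 20.5751
Tf = 342.5889 K

342.5889 K


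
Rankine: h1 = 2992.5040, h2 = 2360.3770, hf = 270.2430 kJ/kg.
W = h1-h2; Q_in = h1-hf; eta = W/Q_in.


W = 632.1270 kJ/kg
Q_in = 2722.2610 kJ/kg
eta = 0.2322 = 23.2207%

eta = 23.2207%


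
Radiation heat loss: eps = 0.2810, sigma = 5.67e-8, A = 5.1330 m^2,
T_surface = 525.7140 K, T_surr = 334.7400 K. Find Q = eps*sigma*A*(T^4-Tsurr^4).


T^4 = 7.6383e+10
Tsurr^4 = 1.2555e+10
Q = 0.2810 * 5.67e-8 * 5.1330 * 6.3828e+10 = 5220.0051 W

5220.0051 W


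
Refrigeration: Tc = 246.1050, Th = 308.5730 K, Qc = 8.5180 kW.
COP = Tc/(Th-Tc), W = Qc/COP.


COP = 246.1050 / 62.4680 = 3.9397
W = 8.5180 / 3.9397 = 2.1621 kW

COP = 3.9397, W = 2.1621 kW


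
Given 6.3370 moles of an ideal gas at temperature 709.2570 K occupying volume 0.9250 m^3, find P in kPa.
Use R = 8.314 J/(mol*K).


P = nRT/V = 6.3370 * 8.314 * 709.2570 / 0.9250
= 37367.7852 / 0.9250 = 40397.6056 Pa = 40.3976 kPa

40.3976 kPa


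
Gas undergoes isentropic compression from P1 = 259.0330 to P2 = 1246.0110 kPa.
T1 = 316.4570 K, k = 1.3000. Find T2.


(k-1)/k = 0.2308
(P2/P1)^exp = 1.4369
T2 = 316.4570 * 1.4369 = 454.7135 K

454.7135 K


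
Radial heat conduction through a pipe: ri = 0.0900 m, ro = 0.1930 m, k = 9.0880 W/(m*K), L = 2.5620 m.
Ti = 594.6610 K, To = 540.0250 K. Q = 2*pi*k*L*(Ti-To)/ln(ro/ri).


dT = 54.6360 K
ln(ro/ri) = 0.7629
Q = 2*pi*9.0880*2.5620*54.6360 / 0.7629 = 10477.3073 W

10477.3073 W


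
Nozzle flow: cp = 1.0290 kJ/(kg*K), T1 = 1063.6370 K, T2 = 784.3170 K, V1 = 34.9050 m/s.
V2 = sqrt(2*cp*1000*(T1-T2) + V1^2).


dT = 279.3200 K
2*cp*1000*dT = 574840.5600
V1^2 = 1218.3590
V2 = sqrt(576058.9190) = 758.9855 m/s

758.9855 m/s


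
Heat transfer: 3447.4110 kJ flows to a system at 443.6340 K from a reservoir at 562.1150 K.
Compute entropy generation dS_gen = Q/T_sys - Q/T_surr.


dS_sys = 3447.4110/443.6340 = 7.7708 kJ/K
dS_surr = -3447.4110/562.1150 = -6.1329 kJ/K
dS_gen = 7.7708 - 6.1329 = 1.6379 kJ/K (irreversible)

dS_gen = 1.6379 kJ/K, irreversible


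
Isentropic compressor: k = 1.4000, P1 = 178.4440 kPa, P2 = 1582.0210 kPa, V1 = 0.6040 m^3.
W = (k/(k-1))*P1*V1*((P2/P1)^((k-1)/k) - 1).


(k-1)/k = 0.2857
(P2/P1)^exp = 1.8654
W = 3.5000 * 178.4440 * 0.6040 * (1.8654 - 1) = 326.4593 kJ

326.4593 kJ


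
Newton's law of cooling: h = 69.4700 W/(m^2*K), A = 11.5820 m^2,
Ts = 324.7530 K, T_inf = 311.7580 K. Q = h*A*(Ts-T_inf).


dT = 12.9950 K
Q = 69.4700 * 11.5820 * 12.9950 = 10455.7970 W

10455.7970 W


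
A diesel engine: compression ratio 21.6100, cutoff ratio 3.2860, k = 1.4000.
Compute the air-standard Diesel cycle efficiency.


r^(k-1) = 3.4187
rc^k = 5.2885
eta = 0.6080 = 60.8040%

60.8040%


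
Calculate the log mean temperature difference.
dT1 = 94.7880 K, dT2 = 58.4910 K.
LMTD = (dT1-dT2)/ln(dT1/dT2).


dT1/dT2 = 1.6206
ln(dT1/dT2) = 0.4828
LMTD = 36.2970 / 0.4828 = 75.1849 K

75.1849 K


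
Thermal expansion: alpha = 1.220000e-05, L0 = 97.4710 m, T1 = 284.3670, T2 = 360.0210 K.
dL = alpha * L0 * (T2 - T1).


dT = 75.6540 K
dL = 1.220000e-05 * 97.4710 * 75.6540 = 0.089964 m
L_final = 97.560964 m

dL = 0.089964 m


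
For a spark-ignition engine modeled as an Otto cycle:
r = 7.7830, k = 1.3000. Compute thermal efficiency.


r^(k-1) = 1.8507
eta = 1 - 1/1.8507 = 0.4597 = 45.9674%

45.9674%


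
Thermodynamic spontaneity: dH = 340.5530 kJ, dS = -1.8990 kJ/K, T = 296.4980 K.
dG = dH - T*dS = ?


T*dS = 296.4980 * -1.8990 = -563.0497 kJ
dG = 340.5530 + 563.0497 = 903.6027 kJ (non-spontaneous)

dG = 903.6027 kJ, non-spontaneous


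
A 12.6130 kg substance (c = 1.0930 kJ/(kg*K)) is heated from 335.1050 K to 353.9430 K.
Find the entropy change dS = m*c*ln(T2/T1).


T2/T1 = 1.0562
ln(T2/T1) = 0.0547
dS = 12.6130 * 1.0930 * 0.0547 = 0.7540 kJ/K

0.7540 kJ/K


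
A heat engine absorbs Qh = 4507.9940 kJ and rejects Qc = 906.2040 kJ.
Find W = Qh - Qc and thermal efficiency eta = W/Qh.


W = 4507.9940 - 906.2040 = 3601.7900 kJ
eta = 3601.7900 / 4507.9940 = 0.7990 = 79.8978%

W = 3601.7900 kJ, eta = 79.8978%


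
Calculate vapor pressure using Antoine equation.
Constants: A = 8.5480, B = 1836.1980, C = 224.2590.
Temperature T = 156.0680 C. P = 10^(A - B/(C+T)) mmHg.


C+T = 380.3270
B/(C+T) = 4.8279
log10(P) = 8.5480 - 4.8279 = 3.7201
P = 10^3.7201 = 5248.7341 mmHg

5248.7341 mmHg


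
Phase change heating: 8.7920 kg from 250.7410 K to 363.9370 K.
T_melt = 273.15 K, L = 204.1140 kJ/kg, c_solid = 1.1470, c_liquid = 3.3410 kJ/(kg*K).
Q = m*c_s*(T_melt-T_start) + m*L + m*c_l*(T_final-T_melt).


Q1 (sensible, solid) = 8.7920 * 1.1470 * 22.4090 = 225.9819 kJ
Q2 (latent) = 8.7920 * 204.1140 = 1794.5703 kJ
Q3 (sensible, liquid) = 8.7920 * 3.3410 * 90.7870 = 2666.7839 kJ
Q_total = 4687.3360 kJ

4687.3360 kJ


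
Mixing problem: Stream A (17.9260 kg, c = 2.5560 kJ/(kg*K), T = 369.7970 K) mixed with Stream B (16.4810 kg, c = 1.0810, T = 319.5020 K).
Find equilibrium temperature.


num = 22635.9107
den = 63.6348
Tf = 355.7158 K

355.7158 K


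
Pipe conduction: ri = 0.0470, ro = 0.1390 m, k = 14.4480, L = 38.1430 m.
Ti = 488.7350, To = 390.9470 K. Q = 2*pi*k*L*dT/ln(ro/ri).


dT = 97.7880 K
ln(ro/ri) = 1.0843
Q = 2*pi*14.4480*38.1430*97.7880 / 1.0843 = 312268.3791 W

312268.3791 W


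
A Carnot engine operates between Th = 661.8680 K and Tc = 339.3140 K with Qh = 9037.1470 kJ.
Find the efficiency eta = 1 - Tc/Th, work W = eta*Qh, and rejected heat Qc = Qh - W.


eta = 1 - 339.3140/661.8680 = 0.4873
W = 0.4873 * 9037.1470 = 4404.1530 kJ
Qc = 9037.1470 - 4404.1530 = 4632.9940 kJ

eta = 48.7339%, W = 4404.1530 kJ, Qc = 4632.9940 kJ


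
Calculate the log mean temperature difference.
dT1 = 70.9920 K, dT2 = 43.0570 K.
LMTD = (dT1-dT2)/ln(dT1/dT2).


dT1/dT2 = 1.6488
ln(dT1/dT2) = 0.5000
LMTD = 27.9350 / 0.5000 = 55.8653 K

55.8653 K


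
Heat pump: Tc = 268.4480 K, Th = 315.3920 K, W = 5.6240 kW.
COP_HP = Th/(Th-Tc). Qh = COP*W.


COP = 315.3920 / 46.9440 = 6.7185
Qh = 6.7185 * 5.6240 = 37.7847 kW

COP = 6.7185, Qh = 37.7847 kW


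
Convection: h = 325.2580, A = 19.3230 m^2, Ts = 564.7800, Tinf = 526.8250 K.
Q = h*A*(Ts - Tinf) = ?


dT = 37.9550 K
Q = 325.2580 * 19.3230 * 37.9550 = 238545.6695 W

238545.6695 W


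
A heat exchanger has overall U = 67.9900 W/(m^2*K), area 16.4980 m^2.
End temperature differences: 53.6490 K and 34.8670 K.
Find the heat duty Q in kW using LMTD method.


LMTD = 43.5856 K
Q = 67.9900 * 16.4980 * 43.5856 = 48889.9399 W = 48.8899 kW

48.8899 kW


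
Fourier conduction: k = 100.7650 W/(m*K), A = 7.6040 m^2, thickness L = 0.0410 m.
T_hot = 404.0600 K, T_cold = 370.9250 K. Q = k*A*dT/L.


dT = 33.1350 K
Q = 100.7650 * 7.6040 * 33.1350 / 0.0410 = 619234.2020 W

619234.2020 W


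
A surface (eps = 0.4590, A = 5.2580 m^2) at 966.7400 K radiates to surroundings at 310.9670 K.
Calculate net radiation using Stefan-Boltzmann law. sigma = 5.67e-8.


T^4 = 8.7345e+11
Tsurr^4 = 9.3510e+09
Q = 0.4590 * 5.67e-8 * 5.2580 * 8.6410e+11 = 118244.3913 W

118244.3913 W


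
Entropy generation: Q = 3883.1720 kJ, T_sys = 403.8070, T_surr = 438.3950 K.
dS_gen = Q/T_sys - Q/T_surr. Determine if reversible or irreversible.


dS_sys = 3883.1720/403.8070 = 9.6164 kJ/K
dS_surr = -3883.1720/438.3950 = -8.8577 kJ/K
dS_gen = 9.6164 - 8.8577 = 0.7587 kJ/K (irreversible)

dS_gen = 0.7587 kJ/K, irreversible


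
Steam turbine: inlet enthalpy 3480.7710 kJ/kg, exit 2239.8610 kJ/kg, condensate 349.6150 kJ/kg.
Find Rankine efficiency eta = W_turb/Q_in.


W = 1240.9100 kJ/kg
Q_in = 3131.1560 kJ/kg
eta = 0.3963 = 39.6311%

eta = 39.6311%
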